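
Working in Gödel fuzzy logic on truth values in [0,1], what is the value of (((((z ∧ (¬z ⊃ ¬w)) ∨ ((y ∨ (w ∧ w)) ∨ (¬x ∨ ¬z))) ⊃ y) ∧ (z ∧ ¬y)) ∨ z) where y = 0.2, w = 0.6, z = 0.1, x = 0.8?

¬z: Gödel ¬ of 0.1 = 0 (operand ≠ 0)
¬w: Gödel ¬ of 0.6 = 0 (operand ≠ 0)
(¬z ⊃ ¬w): 0 ≤ 0, so result = 1
(z ∧ (¬z ⊃ ¬w)) = min(0.1, 1) = 0.1
(w ∧ w) = min(0.6, 0.6) = 0.6
(y ∨ (w ∧ w)) = max(0.2, 0.6) = 0.6
¬x: Gödel ¬ of 0.8 = 0 (operand ≠ 0)
¬z: Gödel ¬ of 0.1 = 0 (operand ≠ 0)
(¬x ∨ ¬z) = max(0, 0) = 0
((y ∨ (w ∧ w)) ∨ (¬x ∨ ¬z)) = max(0.6, 0) = 0.6
((z ∧ (¬z ⊃ ¬w)) ∨ ((y ∨ (w ∧ w)) ∨ (¬x ∨ ¬z))) = max(0.1, 0.6) = 0.6
(((z ∧ (¬z ⊃ ¬w)) ∨ ((y ∨ (w ∧ w)) ∨ (¬x ∨ ¬z))) ⊃ y): 0.6 > 0.2, so result = 0.2
¬y: Gödel ¬ of 0.2 = 0 (operand ≠ 0)
(z ∧ ¬y) = min(0.1, 0) = 0
((((z ∧ (¬z ⊃ ¬w)) ∨ ((y ∨ (w ∧ w)) ∨ (¬x ∨ ¬z))) ⊃ y) ∧ (z ∧ ¬y)) = min(0.2, 0) = 0
(((((z ∧ (¬z ⊃ ¬w)) ∨ ((y ∨ (w ∧ w)) ∨ (¬x ∨ ¬z))) ⊃ y) ∧ (z ∧ ¬y)) ∨ z) = max(0, 0.1) = 0.1

0.10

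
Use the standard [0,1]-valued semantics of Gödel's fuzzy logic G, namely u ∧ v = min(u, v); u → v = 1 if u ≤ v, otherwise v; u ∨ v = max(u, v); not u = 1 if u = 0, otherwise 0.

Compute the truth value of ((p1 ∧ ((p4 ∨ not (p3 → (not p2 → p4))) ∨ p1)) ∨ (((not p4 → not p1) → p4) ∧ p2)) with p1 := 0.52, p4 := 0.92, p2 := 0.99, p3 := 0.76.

0.92

not p2: Gödel ¬ of 0.99 = 0 (operand ≠ 0)
(not p2 → p4): 0 ≤ 0.92, so result = 1
(p3 → (not p2 → p4)): 0.76 ≤ 1, so result = 1
not (p3 → (not p2 → p4)): Gödel ¬ of 1 = 0 (operand ≠ 0)
(p4 ∨ not (p3 → (not p2 → p4))) = max(0.92, 0) = 0.92
((p4 ∨ not (p3 → (not p2 → p4))) ∨ p1) = max(0.92, 0.52) = 0.92
(p1 ∧ ((p4 ∨ not (p3 → (not p2 → p4))) ∨ p1)) = min(0.52, 0.92) = 0.52
not p4: Gödel ¬ of 0.92 = 0 (operand ≠ 0)
not p1: Gödel ¬ of 0.52 = 0 (operand ≠ 0)
(not p4 → not p1): 0 ≤ 0, so result = 1
((not p4 → not p1) → p4): 1 > 0.92, so result = 0.92
(((not p4 → not p1) → p4) ∧ p2) = min(0.92, 0.99) = 0.92
((p1 ∧ ((p4 ∨ not (p3 → (not p2 → p4))) ∨ p1)) ∨ (((not p4 → not p1) → p4) ∧ p2)) = max(0.52, 0.92) = 0.92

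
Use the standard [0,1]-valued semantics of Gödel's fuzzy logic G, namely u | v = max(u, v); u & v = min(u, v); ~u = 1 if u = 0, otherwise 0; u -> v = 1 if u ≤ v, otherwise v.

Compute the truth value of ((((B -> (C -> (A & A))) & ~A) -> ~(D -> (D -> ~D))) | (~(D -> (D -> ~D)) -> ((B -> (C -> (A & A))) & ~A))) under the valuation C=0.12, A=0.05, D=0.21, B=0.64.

1.00

(A & A) = min(0.05, 0.05) = 0.05
(C -> (A & A)): 0.12 > 0.05, so result = 0.05
(B -> (C -> (A & A))): 0.64 > 0.05, so result = 0.05
~A: Gödel ¬ of 0.05 = 0 (operand ≠ 0)
((B -> (C -> (A & A))) & ~A) = min(0.05, 0) = 0
~D: Gödel ¬ of 0.21 = 0 (operand ≠ 0)
(D -> ~D): 0.21 > 0, so result = 0
(D -> (D -> ~D)): 0.21 > 0, so result = 0
~(D -> (D -> ~D)): Gödel ¬ of 0 = 1 (operand is 0)
(((B -> (C -> (A & A))) & ~A) -> ~(D -> (D -> ~D))): 0 ≤ 1, so result = 1
~D: Gödel ¬ of 0.21 = 0 (operand ≠ 0)
(D -> ~D): 0.21 > 0, so result = 0
(D -> (D -> ~D)): 0.21 > 0, so result = 0
~(D -> (D -> ~D)): Gödel ¬ of 0 = 1 (operand is 0)
(A & A) = min(0.05, 0.05) = 0.05
(C -> (A & A)): 0.12 > 0.05, so result = 0.05
(B -> (C -> (A & A))): 0.64 > 0.05, so result = 0.05
~A: Gödel ¬ of 0.05 = 0 (operand ≠ 0)
((B -> (C -> (A & A))) & ~A) = min(0.05, 0) = 0
(~(D -> (D -> ~D)) -> ((B -> (C -> (A & A))) & ~A)): 1 > 0, so result = 0
((((B -> (C -> (A & A))) & ~A) -> ~(D -> (D -> ~D))) | (~(D -> (D -> ~D)) -> ((B -> (C -> (A & A))) & ~A))) = max(1, 0) = 1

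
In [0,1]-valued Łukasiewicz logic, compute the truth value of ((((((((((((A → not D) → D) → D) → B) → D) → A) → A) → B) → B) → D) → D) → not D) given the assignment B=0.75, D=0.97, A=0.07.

not D: Łukasiewicz ¬ gives 1 − 0.97 = 0.03
(A → not D): min(1, 1 − 0.07 + 0.03) = 0.96
((A → not D) → D): min(1, 1 − 0.96 + 0.97) = 1
(((A → not D) → D) → D): min(1, 1 − 1 + 0.97) = 0.97
((((A → not D) → D) → D) → B): min(1, 1 − 0.97 + 0.75) = 0.78
(((((A → not D) → D) → D) → B) → D): min(1, 1 − 0.78 + 0.97) = 1
((((((A → not D) → D) → D) → B) → D) → A): min(1, 1 − 1 + 0.07) = 0.07
(((((((A → not D) → D) → D) → B) → D) → A) → A): min(1, 1 − 0.07 + 0.07) = 1
((((((((A → not D) → D) → D) → B) → D) → A) → A) → B): min(1, 1 − 1 + 0.75) = 0.75
(((((((((A → not D) → D) → D) → B) → D) → A) → A) → B) → B): min(1, 1 − 0.75 + 0.75) = 1
((((((((((A → not D) → D) → D) → B) → D) → A) → A) → B) → B) → D): min(1, 1 − 1 + 0.97) = 0.97
(((((((((((A → not D) → D) → D) → B) → D) → A) → A) → B) → B) → D) → D): min(1, 1 − 0.97 + 0.97) = 1
not D: Łukasiewicz ¬ gives 1 − 0.97 = 0.03
((((((((((((A → not D) → D) → D) → B) → D) → A) → A) → B) → B) → D) → D) → not D): min(1, 1 − 1 + 0.03) = 0.03

0.03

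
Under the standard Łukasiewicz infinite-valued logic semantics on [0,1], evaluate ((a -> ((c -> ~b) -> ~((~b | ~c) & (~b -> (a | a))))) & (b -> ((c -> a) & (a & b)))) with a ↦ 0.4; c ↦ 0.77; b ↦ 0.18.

1.00

~b: Łukasiewicz ¬ gives 1 − 0.18 = 0.82
(c -> ~b): min(1, 1 − 0.77 + 0.82) = 1
~b: Łukasiewicz ¬ gives 1 − 0.18 = 0.82
~c: Łukasiewicz ¬ gives 1 − 0.77 = 0.23
(~b | ~c) = max(0.82, 0.23) = 0.82
~b: Łukasiewicz ¬ gives 1 − 0.18 = 0.82
(a | a) = max(0.4, 0.4) = 0.4
(~b -> (a | a)): min(1, 1 − 0.82 + 0.4) = 0.58
((~b | ~c) & (~b -> (a | a))) = min(0.82, 0.58) = 0.58
~((~b | ~c) & (~b -> (a | a))): Łukasiewicz ¬ gives 1 − 0.58 = 0.42
((c -> ~b) -> ~((~b | ~c) & (~b -> (a | a)))): min(1, 1 − 1 + 0.42) = 0.42
(a -> ((c -> ~b) -> ~((~b | ~c) & (~b -> (a | a))))): min(1, 1 − 0.4 + 0.42) = 1
(c -> a): min(1, 1 − 0.77 + 0.4) = 0.63
(a & b) = min(0.4, 0.18) = 0.18
((c -> a) & (a & b)) = min(0.63, 0.18) = 0.18
(b -> ((c -> a) & (a & b))): min(1, 1 − 0.18 + 0.18) = 1
((a -> ((c -> ~b) -> ~((~b | ~c) & (~b -> (a | a))))) & (b -> ((c -> a) & (a & b)))) = min(1, 1) = 1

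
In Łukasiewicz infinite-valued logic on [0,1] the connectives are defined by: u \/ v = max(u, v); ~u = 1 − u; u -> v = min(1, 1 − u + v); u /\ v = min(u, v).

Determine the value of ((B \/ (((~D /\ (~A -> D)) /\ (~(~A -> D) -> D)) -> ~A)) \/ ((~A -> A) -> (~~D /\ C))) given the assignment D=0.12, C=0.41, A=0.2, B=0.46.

~D: Łukasiewicz ¬ gives 1 − 0.12 = 0.88
~A: Łukasiewicz ¬ gives 1 − 0.2 = 0.8
(~A -> D): min(1, 1 − 0.8 + 0.12) = 0.32
(~D /\ (~A -> D)) = min(0.88, 0.32) = 0.32
~A: Łukasiewicz ¬ gives 1 − 0.2 = 0.8
(~A -> D): min(1, 1 − 0.8 + 0.12) = 0.32
~(~A -> D): Łukasiewicz ¬ gives 1 − 0.32 = 0.68
(~(~A -> D) -> D): min(1, 1 − 0.68 + 0.12) = 0.44
((~D /\ (~A -> D)) /\ (~(~A -> D) -> D)) = min(0.32, 0.44) = 0.32
~A: Łukasiewicz ¬ gives 1 − 0.2 = 0.8
(((~D /\ (~A -> D)) /\ (~(~A -> D) -> D)) -> ~A): min(1, 1 − 0.32 + 0.8) = 1
(B \/ (((~D /\ (~A -> D)) /\ (~(~A -> D) -> D)) -> ~A)) = max(0.46, 1) = 1
~A: Łukasiewicz ¬ gives 1 − 0.2 = 0.8
(~A -> A): min(1, 1 − 0.8 + 0.2) = 0.4
~D: Łukasiewicz ¬ gives 1 − 0.12 = 0.88
~~D: Łukasiewicz ¬ gives 1 − 0.88 = 0.12
(~~D /\ C) = min(0.12, 0.41) = 0.12
((~A -> A) -> (~~D /\ C)): min(1, 1 − 0.4 + 0.12) = 0.72
((B \/ (((~D /\ (~A -> D)) /\ (~(~A -> D) -> D)) -> ~A)) \/ ((~A -> A) -> (~~D /\ C))) = max(1, 0.72) = 1

1.00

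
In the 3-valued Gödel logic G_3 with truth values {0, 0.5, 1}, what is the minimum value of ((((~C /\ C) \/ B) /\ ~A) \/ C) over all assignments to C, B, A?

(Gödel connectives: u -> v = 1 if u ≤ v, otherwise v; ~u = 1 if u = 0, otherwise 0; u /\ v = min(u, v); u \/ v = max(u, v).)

0.00

The minimum is attained at C = 0, B = 0, A = 0:
  ~C: Gödel ¬ of 0 = 1 (operand is 0)
  (~C /\ C) = min(1, 0) = 0
  ((~C /\ C) \/ B) = max(0, 0) = 0
  ~A: Gödel ¬ of 0 = 1 (operand is 0)
  (((~C /\ C) \/ B) /\ ~A) = min(0, 1) = 0
  ((((~C /\ C) \/ B) /\ ~A) \/ C) = max(0, 0) = 0
Checking all 27 assignments confirms none give a value below 0.00.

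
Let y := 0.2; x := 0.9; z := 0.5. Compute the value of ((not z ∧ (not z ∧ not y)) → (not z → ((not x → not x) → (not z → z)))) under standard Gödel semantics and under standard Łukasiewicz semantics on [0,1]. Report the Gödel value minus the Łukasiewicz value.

0.00

Gödel evaluation:
  not z: Gödel ¬ of 0.5 = 0 (operand ≠ 0)
  not z: Gödel ¬ of 0.5 = 0 (operand ≠ 0)
  not y: Gödel ¬ of 0.2 = 0 (operand ≠ 0)
  (not z ∧ not y) = min(0, 0) = 0
  (not z ∧ (not z ∧ not y)) = min(0, 0) = 0
  not z: Gödel ¬ of 0.5 = 0 (operand ≠ 0)
  not x: Gödel ¬ of 0.9 = 0 (operand ≠ 0)
  not x: Gödel ¬ of 0.9 = 0 (operand ≠ 0)
  (not x → not x): 0 ≤ 0, so result = 1
  not z: Gödel ¬ of 0.5 = 0 (operand ≠ 0)
  (not z → z): 0 ≤ 0.5, so result = 1
  ((not x → not x) → (not z → z)): 1 ≤ 1, so result = 1
  (not z → ((not x → not x) → (not z → z))): 0 ≤ 1, so result = 1
  ((not z ∧ (not z ∧ not y)) → (not z → ((not x → not x) → (not z → z)))): 0 ≤ 1, so result = 1
  Gödel value = 1
Łukasiewicz evaluation:
  not z: Łukasiewicz ¬ gives 1 − 0.5 = 0.5
  not z: Łukasiewicz ¬ gives 1 − 0.5 = 0.5
  not y: Łukasiewicz ¬ gives 1 − 0.2 = 0.8
  (not z ∧ not y) = min(0.5, 0.8) = 0.5
  (not z ∧ (not z ∧ not y)) = min(0.5, 0.5) = 0.5
  not z: Łukasiewicz ¬ gives 1 − 0.5 = 0.5
  not x: Łukasiewicz ¬ gives 1 − 0.9 = 0.1
  not x: Łukasiewicz ¬ gives 1 − 0.9 = 0.1
  (not x → not x): min(1, 1 − 0.1 + 0.1) = 1
  not z: Łukasiewicz ¬ gives 1 − 0.5 = 0.5
  (not z → z): min(1, 1 − 0.5 + 0.5) = 1
  ((not x → not x) → (not z → z)): min(1, 1 − 1 + 1) = 1
  (not z → ((not x → not x) → (not z → z))): min(1, 1 − 0.5 + 1) = 1
  ((not z ∧ (not z ∧ not y)) → (not z → ((not x → not x) → (not z → z)))): min(1, 1 − 0.5 + 1) = 1
  Łukasiewicz value = 1
Difference: 1 − 1 = 0.00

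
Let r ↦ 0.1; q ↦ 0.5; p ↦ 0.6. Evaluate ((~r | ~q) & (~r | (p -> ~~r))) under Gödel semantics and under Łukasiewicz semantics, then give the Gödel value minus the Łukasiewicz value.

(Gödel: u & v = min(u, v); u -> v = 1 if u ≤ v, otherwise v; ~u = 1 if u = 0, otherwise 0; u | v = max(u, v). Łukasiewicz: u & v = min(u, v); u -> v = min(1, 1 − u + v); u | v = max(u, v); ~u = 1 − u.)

Gödel evaluation:
  ~r: Gödel ¬ of 0.1 = 0 (operand ≠ 0)
  ~q: Gödel ¬ of 0.5 = 0 (operand ≠ 0)
  (~r | ~q) = max(0, 0) = 0
  ~r: Gödel ¬ of 0.1 = 0 (operand ≠ 0)
  ~r: Gödel ¬ of 0.1 = 0 (operand ≠ 0)
  ~~r: Gödel ¬ of 0 = 1 (operand is 0)
  (p -> ~~r): 0.6 ≤ 1, so result = 1
  (~r | (p -> ~~r)) = max(0, 1) = 1
  ((~r | ~q) & (~r | (p -> ~~r))) = min(0, 1) = 0
  Gödel value = 0
Łukasiewicz evaluation:
  ~r: Łukasiewicz ¬ gives 1 − 0.1 = 0.9
  ~q: Łukasiewicz ¬ gives 1 − 0.5 = 0.5
  (~r | ~q) = max(0.9, 0.5) = 0.9
  ~r: Łukasiewicz ¬ gives 1 − 0.1 = 0.9
  ~r: Łukasiewicz ¬ gives 1 − 0.1 = 0.9
  ~~r: Łukasiewicz ¬ gives 1 − 0.9 = 0.1
  (p -> ~~r): min(1, 1 − 0.6 + 0.1) = 0.5
  (~r | (p -> ~~r)) = max(0.9, 0.5) = 0.9
  ((~r | ~q) & (~r | (p -> ~~r))) = min(0.9, 0.9) = 0.9
  Łukasiewicz value = 0.9
Difference: 0 − 0.9 = -0.90

-0.90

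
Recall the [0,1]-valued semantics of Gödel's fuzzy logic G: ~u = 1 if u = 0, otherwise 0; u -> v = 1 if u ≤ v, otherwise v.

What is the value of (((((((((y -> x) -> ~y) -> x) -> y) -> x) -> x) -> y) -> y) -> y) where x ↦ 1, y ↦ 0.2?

(y -> x): 0.2 ≤ 1, so result = 1
~y: Gödel ¬ of 0.2 = 0 (operand ≠ 0)
((y -> x) -> ~y): 1 > 0, so result = 0
(((y -> x) -> ~y) -> x): 0 ≤ 1, so result = 1
((((y -> x) -> ~y) -> x) -> y): 1 > 0.2, so result = 0.2
(((((y -> x) -> ~y) -> x) -> y) -> x): 0.2 ≤ 1, so result = 1
((((((y -> x) -> ~y) -> x) -> y) -> x) -> x): 1 ≤ 1, so result = 1
(((((((y -> x) -> ~y) -> x) -> y) -> x) -> x) -> y): 1 > 0.2, so result = 0.2
((((((((y -> x) -> ~y) -> x) -> y) -> x) -> x) -> y) -> y): 0.2 ≤ 0.2, so result = 1
(((((((((y -> x) -> ~y) -> x) -> y) -> x) -> x) -> y) -> y) -> y): 1 > 0.2, so result = 0.2

0.20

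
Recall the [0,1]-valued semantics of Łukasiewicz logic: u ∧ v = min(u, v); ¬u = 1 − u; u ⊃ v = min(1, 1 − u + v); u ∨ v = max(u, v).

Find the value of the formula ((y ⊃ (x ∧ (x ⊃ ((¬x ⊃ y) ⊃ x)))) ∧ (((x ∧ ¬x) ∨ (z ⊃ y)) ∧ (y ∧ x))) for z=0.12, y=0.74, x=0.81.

0.74

¬x: Łukasiewicz ¬ gives 1 − 0.81 = 0.19
(¬x ⊃ y): min(1, 1 − 0.19 + 0.74) = 1
((¬x ⊃ y) ⊃ x): min(1, 1 − 1 + 0.81) = 0.81
(x ⊃ ((¬x ⊃ y) ⊃ x)): min(1, 1 − 0.81 + 0.81) = 1
(x ∧ (x ⊃ ((¬x ⊃ y) ⊃ x))) = min(0.81, 1) = 0.81
(y ⊃ (x ∧ (x ⊃ ((¬x ⊃ y) ⊃ x)))): min(1, 1 − 0.74 + 0.81) = 1
¬x: Łukasiewicz ¬ gives 1 − 0.81 = 0.19
(x ∧ ¬x) = min(0.81, 0.19) = 0.19
(z ⊃ y): min(1, 1 − 0.12 + 0.74) = 1
((x ∧ ¬x) ∨ (z ⊃ y)) = max(0.19, 1) = 1
(y ∧ x) = min(0.74, 0.81) = 0.74
(((x ∧ ¬x) ∨ (z ⊃ y)) ∧ (y ∧ x)) = min(1, 0.74) = 0.74
((y ⊃ (x ∧ (x ⊃ ((¬x ⊃ y) ⊃ x)))) ∧ (((x ∧ ¬x) ∨ (z ⊃ y)) ∧ (y ∧ x))) = min(1, 0.74) = 0.74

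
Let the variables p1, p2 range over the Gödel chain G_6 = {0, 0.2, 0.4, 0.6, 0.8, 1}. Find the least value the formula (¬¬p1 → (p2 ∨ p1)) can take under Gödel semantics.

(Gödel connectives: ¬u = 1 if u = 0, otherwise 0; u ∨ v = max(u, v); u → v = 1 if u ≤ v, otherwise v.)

0.20

The minimum is attained at p1 = 0.2, p2 = 0:
  ¬p1: Gödel ¬ of 0.2 = 0 (operand ≠ 0)
  ¬¬p1: Gödel ¬ of 0 = 1 (operand is 0)
  (p2 ∨ p1) = max(0, 0.2) = 0.2
  (¬¬p1 → (p2 ∨ p1)): 1 > 0.2, so result = 0.2
Checking all 36 assignments confirms none give a value below 0.20.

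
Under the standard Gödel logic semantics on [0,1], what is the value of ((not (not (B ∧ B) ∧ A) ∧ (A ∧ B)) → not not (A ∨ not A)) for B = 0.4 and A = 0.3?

1.00

(B ∧ B) = min(0.4, 0.4) = 0.4
not (B ∧ B): Gödel ¬ of 0.4 = 0 (operand ≠ 0)
(not (B ∧ B) ∧ A) = min(0, 0.3) = 0
not (not (B ∧ B) ∧ A): Gödel ¬ of 0 = 1 (operand is 0)
(A ∧ B) = min(0.3, 0.4) = 0.3
(not (not (B ∧ B) ∧ A) ∧ (A ∧ B)) = min(1, 0.3) = 0.3
not A: Gödel ¬ of 0.3 = 0 (operand ≠ 0)
(A ∨ not A) = max(0.3, 0) = 0.3
not (A ∨ not A): Gödel ¬ of 0.3 = 0 (operand ≠ 0)
not not (A ∨ not A): Gödel ¬ of 0 = 1 (operand is 0)
((not (not (B ∧ B) ∧ A) ∧ (A ∧ B)) → not not (A ∨ not A)): 0.3 ≤ 1, so result = 1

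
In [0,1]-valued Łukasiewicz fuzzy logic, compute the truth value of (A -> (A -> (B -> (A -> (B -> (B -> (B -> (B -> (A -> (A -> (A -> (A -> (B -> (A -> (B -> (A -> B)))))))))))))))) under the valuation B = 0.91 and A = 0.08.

1.00

(A -> B): min(1, 1 − 0.08 + 0.91) = 1
(B -> (A -> B)): min(1, 1 − 0.91 + 1) = 1
(A -> (B -> (A -> B))): min(1, 1 − 0.08 + 1) = 1
(B -> (A -> (B -> (A -> B)))): min(1, 1 − 0.91 + 1) = 1
(A -> (B -> (A -> (B -> (A -> B))))): min(1, 1 − 0.08 + 1) = 1
(A -> (A -> (B -> (A -> (B -> (A -> B)))))): min(1, 1 − 0.08 + 1) = 1
(A -> (A -> (A -> (B -> (A -> (B -> (A -> B))))))): min(1, 1 − 0.08 + 1) = 1
(A -> (A -> (A -> (A -> (B -> (A -> (B -> (A -> B)))))))): min(1, 1 − 0.08 + 1) = 1
(B -> (A -> (A -> (A -> (A -> (B -> (A -> (B -> (A -> B))))))))): min(1, 1 − 0.91 + 1) = 1
(B -> (B -> (A -> (A -> (A -> (A -> (B -> (A -> (B -> (A -> B)))))))))): min(1, 1 − 0.91 + 1) = 1
(B -> (B -> (B -> (A -> (A -> (A -> (A -> (B -> (A -> (B -> (A -> B))))))))))): min(1, 1 − 0.91 + 1) = 1
(B -> (B -> (B -> (B -> (A -> (A -> (A -> (A -> (B -> (A -> (B -> (A -> B)))))))))))): min(1, 1 − 0.91 + 1) = 1
(A -> (B -> (B -> (B -> (B -> (A -> (A -> (A -> (A -> (B -> (A -> (B -> (A -> B))))))))))))): min(1, 1 − 0.08 + 1) = 1
(B -> (A -> (B -> (B -> (B -> (B -> (A -> (A -> (A -> (A -> (B -> (A -> (B -> (A -> B)))))))))))))): min(1, 1 − 0.91 + 1) = 1
(A -> (B -> (A -> (B -> (B -> (B -> (B -> (A -> (A -> (A -> (A -> (B -> (A -> (B -> (A -> B))))))))))))))): min(1, 1 − 0.08 + 1) = 1
(A -> (A -> (B -> (A -> (B -> (B -> (B -> (B -> (A -> (A -> (A -> (A -> (B -> (A -> (B -> (A -> B)))))))))))))))): min(1, 1 − 0.08 + 1) = 1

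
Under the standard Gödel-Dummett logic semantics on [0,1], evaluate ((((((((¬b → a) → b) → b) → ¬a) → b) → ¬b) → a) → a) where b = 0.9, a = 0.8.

0.80

¬b: Gödel ¬ of 0.9 = 0 (operand ≠ 0)
(¬b → a): 0 ≤ 0.8, so result = 1
((¬b → a) → b): 1 > 0.9, so result = 0.9
(((¬b → a) → b) → b): 0.9 ≤ 0.9, so result = 1
¬a: Gödel ¬ of 0.8 = 0 (operand ≠ 0)
((((¬b → a) → b) → b) → ¬a): 1 > 0, so result = 0
(((((¬b → a) → b) → b) → ¬a) → b): 0 ≤ 0.9, so result = 1
¬b: Gödel ¬ of 0.9 = 0 (operand ≠ 0)
((((((¬b → a) → b) → b) → ¬a) → b) → ¬b): 1 > 0, so result = 0
(((((((¬b → a) → b) → b) → ¬a) → b) → ¬b) → a): 0 ≤ 0.8, so result = 1
((((((((¬b → a) → b) → b) → ¬a) → b) → ¬b) → a) → a): 1 > 0.8, so result = 0.8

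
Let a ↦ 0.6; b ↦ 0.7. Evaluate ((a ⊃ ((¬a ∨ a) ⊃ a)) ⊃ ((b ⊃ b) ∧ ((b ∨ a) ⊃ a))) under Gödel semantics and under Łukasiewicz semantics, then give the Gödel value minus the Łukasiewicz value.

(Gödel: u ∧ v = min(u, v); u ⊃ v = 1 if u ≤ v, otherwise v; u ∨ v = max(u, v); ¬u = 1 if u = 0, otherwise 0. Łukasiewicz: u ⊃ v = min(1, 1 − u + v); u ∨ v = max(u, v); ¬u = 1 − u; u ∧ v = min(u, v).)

-0.30

Gödel evaluation:
  ¬a: Gödel ¬ of 0.6 = 0 (operand ≠ 0)
  (¬a ∨ a) = max(0, 0.6) = 0.6
  ((¬a ∨ a) ⊃ a): 0.6 ≤ 0.6, so result = 1
  (a ⊃ ((¬a ∨ a) ⊃ a)): 0.6 ≤ 1, so result = 1
  (b ⊃ b): 0.7 ≤ 0.7, so result = 1
  (b ∨ a) = max(0.7, 0.6) = 0.7
  ((b ∨ a) ⊃ a): 0.7 > 0.6, so result = 0.6
  ((b ⊃ b) ∧ ((b ∨ a) ⊃ a)) = min(1, 0.6) = 0.6
  ((a ⊃ ((¬a ∨ a) ⊃ a)) ⊃ ((b ⊃ b) ∧ ((b ∨ a) ⊃ a))): 1 > 0.6, so result = 0.6
  Gödel value = 0.6
Łukasiewicz evaluation:
  ¬a: Łukasiewicz ¬ gives 1 − 0.6 = 0.4
  (¬a ∨ a) = max(0.4, 0.6) = 0.6
  ((¬a ∨ a) ⊃ a): min(1, 1 − 0.6 + 0.6) = 1
  (a ⊃ ((¬a ∨ a) ⊃ a)): min(1, 1 − 0.6 + 1) = 1
  (b ⊃ b): min(1, 1 − 0.7 + 0.7) = 1
  (b ∨ a) = max(0.7, 0.6) = 0.7
  ((b ∨ a) ⊃ a): min(1, 1 − 0.7 + 0.6) = 0.9
  ((b ⊃ b) ∧ ((b ∨ a) ⊃ a)) = min(1, 0.9) = 0.9
  ((a ⊃ ((¬a ∨ a) ⊃ a)) ⊃ ((b ⊃ b) ∧ ((b ∨ a) ⊃ a))): min(1, 1 − 1 + 0.9) = 0.9
  Łukasiewicz value = 0.9
Difference: 0.6 − 0.9 = -0.30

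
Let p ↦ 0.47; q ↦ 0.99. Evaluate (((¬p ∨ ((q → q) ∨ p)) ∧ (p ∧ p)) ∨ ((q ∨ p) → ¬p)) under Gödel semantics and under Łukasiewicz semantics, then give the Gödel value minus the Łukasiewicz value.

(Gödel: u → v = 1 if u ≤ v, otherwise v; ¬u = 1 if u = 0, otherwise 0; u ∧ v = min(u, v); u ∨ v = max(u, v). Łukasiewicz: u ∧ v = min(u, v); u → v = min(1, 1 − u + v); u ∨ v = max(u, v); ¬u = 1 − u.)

-0.07

Gödel evaluation:
  ¬p: Gödel ¬ of 0.47 = 0 (operand ≠ 0)
  (q → q): 0.99 ≤ 0.99, so result = 1
  ((q → q) ∨ p) = max(1, 0.47) = 1
  (¬p ∨ ((q → q) ∨ p)) = max(0, 1) = 1
  (p ∧ p) = min(0.47, 0.47) = 0.47
  ((¬p ∨ ((q → q) ∨ p)) ∧ (p ∧ p)) = min(1, 0.47) = 0.47
  (q ∨ p) = max(0.99, 0.47) = 0.99
  ¬p: Gödel ¬ of 0.47 = 0 (operand ≠ 0)
  ((q ∨ p) → ¬p): 0.99 > 0, so result = 0
  (((¬p ∨ ((q → q) ∨ p)) ∧ (p ∧ p)) ∨ ((q ∨ p) → ¬p)) = max(0.47, 0) = 0.47
  Gödel value = 0.47
Łukasiewicz evaluation:
  ¬p: Łukasiewicz ¬ gives 1 − 0.47 = 0.53
  (q → q): min(1, 1 − 0.99 + 0.99) = 1
  ((q → q) ∨ p) = max(1, 0.47) = 1
  (¬p ∨ ((q → q) ∨ p)) = max(0.53, 1) = 1
  (p ∧ p) = min(0.47, 0.47) = 0.47
  ((¬p ∨ ((q → q) ∨ p)) ∧ (p ∧ p)) = min(1, 0.47) = 0.47
  (q ∨ p) = max(0.99, 0.47) = 0.99
  ¬p: Łukasiewicz ¬ gives 1 − 0.47 = 0.53
  ((q ∨ p) → ¬p): min(1, 1 − 0.99 + 0.53) = 0.54
  (((¬p ∨ ((q → q) ∨ p)) ∧ (p ∧ p)) ∨ ((q ∨ p) → ¬p)) = max(0.47, 0.54) = 0.54
  Łukasiewicz value = 0.54
Difference: 0.47 − 0.54 = -0.07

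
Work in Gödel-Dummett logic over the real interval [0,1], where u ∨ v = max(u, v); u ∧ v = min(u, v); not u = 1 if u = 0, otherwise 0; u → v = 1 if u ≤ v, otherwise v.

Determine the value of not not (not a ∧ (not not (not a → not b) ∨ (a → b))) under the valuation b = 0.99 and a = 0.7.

not a: Gödel ¬ of 0.7 = 0 (operand ≠ 0)
not a: Gödel ¬ of 0.7 = 0 (operand ≠ 0)
not b: Gödel ¬ of 0.99 = 0 (operand ≠ 0)
(not a → not b): 0 ≤ 0, so result = 1
not (not a → not b): Gödel ¬ of 1 = 0 (operand ≠ 0)
not not (not a → not b): Gödel ¬ of 0 = 1 (operand is 0)
(a → b): 0.7 ≤ 0.99, so result = 1
(not not (not a → not b) ∨ (a → b)) = max(1, 1) = 1
(not a ∧ (not not (not a → not b) ∨ (a → b))) = min(0, 1) = 0
not (not a ∧ (not not (not a → not b) ∨ (a → b))): Gödel ¬ of 0 = 1 (operand is 0)
not not (not a ∧ (not not (not a → not b) ∨ (a → b))): Gödel ¬ of 1 = 0 (operand ≠ 0)

0.00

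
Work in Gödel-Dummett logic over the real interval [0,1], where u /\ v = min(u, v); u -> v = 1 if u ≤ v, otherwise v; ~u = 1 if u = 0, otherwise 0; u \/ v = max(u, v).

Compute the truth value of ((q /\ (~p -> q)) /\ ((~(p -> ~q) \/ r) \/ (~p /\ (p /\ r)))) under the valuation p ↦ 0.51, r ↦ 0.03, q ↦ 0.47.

0.47

~p: Gödel ¬ of 0.51 = 0 (operand ≠ 0)
(~p -> q): 0 ≤ 0.47, so result = 1
(q /\ (~p -> q)) = min(0.47, 1) = 0.47
~q: Gödel ¬ of 0.47 = 0 (operand ≠ 0)
(p -> ~q): 0.51 > 0, so result = 0
~(p -> ~q): Gödel ¬ of 0 = 1 (operand is 0)
(~(p -> ~q) \/ r) = max(1, 0.03) = 1
~p: Gödel ¬ of 0.51 = 0 (operand ≠ 0)
(p /\ r) = min(0.51, 0.03) = 0.03
(~p /\ (p /\ r)) = min(0, 0.03) = 0
((~(p -> ~q) \/ r) \/ (~p /\ (p /\ r))) = max(1, 0) = 1
((q /\ (~p -> q)) /\ ((~(p -> ~q) \/ r) \/ (~p /\ (p /\ r)))) = min(0.47, 1) = 0.47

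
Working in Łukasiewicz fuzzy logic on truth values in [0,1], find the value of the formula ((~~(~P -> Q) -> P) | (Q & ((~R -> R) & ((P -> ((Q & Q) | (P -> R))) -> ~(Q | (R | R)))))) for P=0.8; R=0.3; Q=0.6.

~P: Łukasiewicz ¬ gives 1 − 0.8 = 0.2
(~P -> Q): min(1, 1 − 0.2 + 0.6) = 1
~(~P -> Q): Łukasiewicz ¬ gives 1 − 1 = 0
~~(~P -> Q): Łukasiewicz ¬ gives 1 − 0 = 1
(~~(~P -> Q) -> P): min(1, 1 − 1 + 0.8) = 0.8
~R: Łukasiewicz ¬ gives 1 − 0.3 = 0.7
(~R -> R): min(1, 1 − 0.7 + 0.3) = 0.6
(Q & Q) = min(0.6, 0.6) = 0.6
(P -> R): min(1, 1 − 0.8 + 0.3) = 0.5
((Q & Q) | (P -> R)) = max(0.6, 0.5) = 0.6
(P -> ((Q & Q) | (P -> R))): min(1, 1 − 0.8 + 0.6) = 0.8
(R | R) = max(0.3, 0.3) = 0.3
(Q | (R | R)) = max(0.6, 0.3) = 0.6
~(Q | (R | R)): Łukasiewicz ¬ gives 1 − 0.6 = 0.4
((P -> ((Q & Q) | (P -> R))) -> ~(Q | (R | R))): min(1, 1 − 0.8 + 0.4) = 0.6
((~R -> R) & ((P -> ((Q & Q) | (P -> R))) -> ~(Q | (R | R)))) = min(0.6, 0.6) = 0.6
(Q & ((~R -> R) & ((P -> ((Q & Q) | (P -> R))) -> ~(Q | (R | R))))) = min(0.6, 0.6) = 0.6
((~~(~P -> Q) -> P) | (Q & ((~R -> R) & ((P -> ((Q & Q) | (P -> R))) -> ~(Q | (R | R)))))) = max(0.8, 0.6) = 0.8

0.80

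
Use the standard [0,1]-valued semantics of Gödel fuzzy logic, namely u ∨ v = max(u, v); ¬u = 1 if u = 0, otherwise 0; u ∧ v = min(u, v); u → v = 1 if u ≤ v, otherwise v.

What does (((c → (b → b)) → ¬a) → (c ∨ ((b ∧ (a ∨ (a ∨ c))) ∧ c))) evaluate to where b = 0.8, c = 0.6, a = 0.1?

1.00

(b → b): 0.8 ≤ 0.8, so result = 1
(c → (b → b)): 0.6 ≤ 1, so result = 1
¬a: Gödel ¬ of 0.1 = 0 (operand ≠ 0)
((c → (b → b)) → ¬a): 1 > 0, so result = 0
(a ∨ c) = max(0.1, 0.6) = 0.6
(a ∨ (a ∨ c)) = max(0.1, 0.6) = 0.6
(b ∧ (a ∨ (a ∨ c))) = min(0.8, 0.6) = 0.6
((b ∧ (a ∨ (a ∨ c))) ∧ c) = min(0.6, 0.6) = 0.6
(c ∨ ((b ∧ (a ∨ (a ∨ c))) ∧ c)) = max(0.6, 0.6) = 0.6
(((c → (b → b)) → ¬a) → (c ∨ ((b ∧ (a ∨ (a ∨ c))) ∧ c))): 0 ≤ 0.6, so result = 1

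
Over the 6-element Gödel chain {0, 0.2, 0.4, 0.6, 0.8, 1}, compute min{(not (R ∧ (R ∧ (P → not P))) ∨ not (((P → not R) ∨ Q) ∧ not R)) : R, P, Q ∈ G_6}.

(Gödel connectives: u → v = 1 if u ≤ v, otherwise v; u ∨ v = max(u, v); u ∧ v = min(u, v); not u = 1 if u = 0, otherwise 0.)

1.00

Every assignment gives 1. For instance at R = 0, P = 0, Q = 0:
  not P: Gödel ¬ of 0 = 1 (operand is 0)
  (P → not P): 0 ≤ 1, so result = 1
  (R ∧ (P → not P)) = min(0, 1) = 0
  (R ∧ (R ∧ (P → not P))) = min(0, 0) = 0
  not (R ∧ (R ∧ (P → not P))): Gödel ¬ of 0 = 1 (operand is 0)
  not R: Gödel ¬ of 0 = 1 (operand is 0)
  (P → not R): 0 ≤ 1, so result = 1
  ((P → not R) ∨ Q) = max(1, 0) = 1
  not R: Gödel ¬ of 0 = 1 (operand is 0)
  (((P → not R) ∨ Q) ∧ not R) = min(1, 1) = 1
  not (((P → not R) ∨ Q) ∧ not R): Gödel ¬ of 1 = 0 (operand ≠ 0)
  (not (R ∧ (R ∧ (P → not P))) ∨ not (((P → not R) ∨ Q) ∧ not R)) = max(1, 0) = 1
All 216 assignments give value 1 — the formula is a G_6-tautology.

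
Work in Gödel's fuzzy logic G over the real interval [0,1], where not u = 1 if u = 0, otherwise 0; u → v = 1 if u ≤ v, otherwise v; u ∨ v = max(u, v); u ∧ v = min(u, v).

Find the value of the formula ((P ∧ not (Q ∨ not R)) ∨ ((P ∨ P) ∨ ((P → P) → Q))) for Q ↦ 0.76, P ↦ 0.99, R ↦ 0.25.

not R: Gödel ¬ of 0.25 = 0 (operand ≠ 0)
(Q ∨ not R) = max(0.76, 0) = 0.76
not (Q ∨ not R): Gödel ¬ of 0.76 = 0 (operand ≠ 0)
(P ∧ not (Q ∨ not R)) = min(0.99, 0) = 0
(P ∨ P) = max(0.99, 0.99) = 0.99
(P → P): 0.99 ≤ 0.99, so result = 1
((P → P) → Q): 1 > 0.76, so result = 0.76
((P ∨ P) ∨ ((P → P) → Q)) = max(0.99, 0.76) = 0.99
((P ∧ not (Q ∨ not R)) ∨ ((P ∨ P) ∨ ((P → P) → Q))) = max(0, 0.99) = 0.99

0.99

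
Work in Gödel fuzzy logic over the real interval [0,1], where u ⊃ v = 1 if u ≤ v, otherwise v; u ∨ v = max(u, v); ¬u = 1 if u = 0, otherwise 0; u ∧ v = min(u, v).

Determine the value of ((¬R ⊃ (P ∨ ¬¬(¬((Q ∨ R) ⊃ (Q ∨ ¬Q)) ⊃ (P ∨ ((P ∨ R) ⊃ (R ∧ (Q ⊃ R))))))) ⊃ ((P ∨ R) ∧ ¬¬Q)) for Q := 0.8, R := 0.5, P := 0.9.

¬R: Gödel ¬ of 0.5 = 0 (operand ≠ 0)
(Q ∨ R) = max(0.8, 0.5) = 0.8
¬Q: Gödel ¬ of 0.8 = 0 (operand ≠ 0)
(Q ∨ ¬Q) = max(0.8, 0) = 0.8
((Q ∨ R) ⊃ (Q ∨ ¬Q)): 0.8 ≤ 0.8, so result = 1
¬((Q ∨ R) ⊃ (Q ∨ ¬Q)): Gödel ¬ of 1 = 0 (operand ≠ 0)
(P ∨ R) = max(0.9, 0.5) = 0.9
(Q ⊃ R): 0.8 > 0.5, so result = 0.5
(R ∧ (Q ⊃ R)) = min(0.5, 0.5) = 0.5
((P ∨ R) ⊃ (R ∧ (Q ⊃ R))): 0.9 > 0.5, so result = 0.5
(P ∨ ((P ∨ R) ⊃ (R ∧ (Q ⊃ R)))) = max(0.9, 0.5) = 0.9
(¬((Q ∨ R) ⊃ (Q ∨ ¬Q)) ⊃ (P ∨ ((P ∨ R) ⊃ (R ∧ (Q ⊃ R))))): 0 ≤ 0.9, so result = 1
¬(¬((Q ∨ R) ⊃ (Q ∨ ¬Q)) ⊃ (P ∨ ((P ∨ R) ⊃ (R ∧ (Q ⊃ R))))): Gödel ¬ of 1 = 0 (operand ≠ 0)
¬¬(¬((Q ∨ R) ⊃ (Q ∨ ¬Q)) ⊃ (P ∨ ((P ∨ R) ⊃ (R ∧ (Q ⊃ R))))): Gödel ¬ of 0 = 1 (operand is 0)
(P ∨ ¬¬(¬((Q ∨ R) ⊃ (Q ∨ ¬Q)) ⊃ (P ∨ ((P ∨ R) ⊃ (R ∧ (Q ⊃ R)))))) = max(0.9, 1) = 1
(¬R ⊃ (P ∨ ¬¬(¬((Q ∨ R) ⊃ (Q ∨ ¬Q)) ⊃ (P ∨ ((P ∨ R) ⊃ (R ∧ (Q ⊃ R))))))): 0 ≤ 1, so result = 1
(P ∨ R) = max(0.9, 0.5) = 0.9
¬Q: Gödel ¬ of 0.8 = 0 (operand ≠ 0)
¬¬Q: Gödel ¬ of 0 = 1 (operand is 0)
((P ∨ R) ∧ ¬¬Q) = min(0.9, 1) = 0.9
((¬R ⊃ (P ∨ ¬¬(¬((Q ∨ R) ⊃ (Q ∨ ¬Q)) ⊃ (P ∨ ((P ∨ R) ⊃ (R ∧ (Q ⊃ R))))))) ⊃ ((P ∨ R) ∧ ¬¬Q)): 1 > 0.9, so result = 0.9

0.90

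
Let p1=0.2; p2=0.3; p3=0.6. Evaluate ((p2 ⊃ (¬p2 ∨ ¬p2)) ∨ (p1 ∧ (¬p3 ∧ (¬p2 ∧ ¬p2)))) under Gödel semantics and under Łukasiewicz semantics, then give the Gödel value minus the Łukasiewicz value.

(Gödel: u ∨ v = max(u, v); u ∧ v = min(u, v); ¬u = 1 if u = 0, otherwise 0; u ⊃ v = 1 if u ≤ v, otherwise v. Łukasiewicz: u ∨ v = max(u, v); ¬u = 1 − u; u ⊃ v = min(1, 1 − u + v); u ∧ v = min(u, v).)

Gödel evaluation:
  ¬p2: Gödel ¬ of 0.3 = 0 (operand ≠ 0)
  ¬p2: Gödel ¬ of 0.3 = 0 (operand ≠ 0)
  (¬p2 ∨ ¬p2) = max(0, 0) = 0
  (p2 ⊃ (¬p2 ∨ ¬p2)): 0.3 > 0, so result = 0
  ¬p3: Gödel ¬ of 0.6 = 0 (operand ≠ 0)
  ¬p2: Gödel ¬ of 0.3 = 0 (operand ≠ 0)
  ¬p2: Gödel ¬ of 0.3 = 0 (operand ≠ 0)
  (¬p2 ∧ ¬p2) = min(0, 0) = 0
  (¬p3 ∧ (¬p2 ∧ ¬p2)) = min(0, 0) = 0
  (p1 ∧ (¬p3 ∧ (¬p2 ∧ ¬p2))) = min(0.2, 0) = 0
  ((p2 ⊃ (¬p2 ∨ ¬p2)) ∨ (p1 ∧ (¬p3 ∧ (¬p2 ∧ ¬p2)))) = max(0, 0) = 0
  Gödel value = 0
Łukasiewicz evaluation:
  ¬p2: Łukasiewicz ¬ gives 1 − 0.3 = 0.7
  ¬p2: Łukasiewicz ¬ gives 1 − 0.3 = 0.7
  (¬p2 ∨ ¬p2) = max(0.7, 0.7) = 0.7
  (p2 ⊃ (¬p2 ∨ ¬p2)): min(1, 1 − 0.3 + 0.7) = 1
  ¬p3: Łukasiewicz ¬ gives 1 − 0.6 = 0.4
  ¬p2: Łukasiewicz ¬ gives 1 − 0.3 = 0.7
  ¬p2: Łukasiewicz ¬ gives 1 − 0.3 = 0.7
  (¬p2 ∧ ¬p2) = min(0.7, 0.7) = 0.7
  (¬p3 ∧ (¬p2 ∧ ¬p2)) = min(0.4, 0.7) = 0.4
  (p1 ∧ (¬p3 ∧ (¬p2 ∧ ¬p2))) = min(0.2, 0.4) = 0.2
  ((p2 ⊃ (¬p2 ∨ ¬p2)) ∨ (p1 ∧ (¬p3 ∧ (¬p2 ∧ ¬p2)))) = max(1, 0.2) = 1
  Łukasiewicz value = 1
Difference: 0 − 1 = -1.00

-1.00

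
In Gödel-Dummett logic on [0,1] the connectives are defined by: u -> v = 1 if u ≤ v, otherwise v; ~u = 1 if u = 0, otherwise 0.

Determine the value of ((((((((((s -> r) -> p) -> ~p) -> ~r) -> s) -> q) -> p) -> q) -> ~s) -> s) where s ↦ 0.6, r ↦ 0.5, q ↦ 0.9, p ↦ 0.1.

(s -> r): 0.6 > 0.5, so result = 0.5
((s -> r) -> p): 0.5 > 0.1, so result = 0.1
~p: Gödel ¬ of 0.1 = 0 (operand ≠ 0)
(((s -> r) -> p) -> ~p): 0.1 > 0, so result = 0
~r: Gödel ¬ of 0.5 = 0 (operand ≠ 0)
((((s -> r) -> p) -> ~p) -> ~r): 0 ≤ 0, so result = 1
(((((s -> r) -> p) -> ~p) -> ~r) -> s): 1 > 0.6, so result = 0.6
((((((s -> r) -> p) -> ~p) -> ~r) -> s) -> q): 0.6 ≤ 0.9, so result = 1
(((((((s -> r) -> p) -> ~p) -> ~r) -> s) -> q) -> p): 1 > 0.1, so result = 0.1
((((((((s -> r) -> p) -> ~p) -> ~r) -> s) -> q) -> p) -> q): 0.1 ≤ 0.9, so result = 1
~s: Gödel ¬ of 0.6 = 0 (operand ≠ 0)
(((((((((s -> r) -> p) -> ~p) -> ~r) -> s) -> q) -> p) -> q) -> ~s): 1 > 0, so result = 0
((((((((((s -> r) -> p) -> ~p) -> ~r) -> s) -> q) -> p) -> q) -> ~s) -> s): 0 ≤ 0.6, so result = 1

1.00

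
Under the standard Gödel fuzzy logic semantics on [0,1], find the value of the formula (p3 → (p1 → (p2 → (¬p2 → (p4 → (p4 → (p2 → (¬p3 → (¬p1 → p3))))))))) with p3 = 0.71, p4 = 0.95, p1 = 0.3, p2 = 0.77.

¬p2: Gödel ¬ of 0.77 = 0 (operand ≠ 0)
¬p3: Gödel ¬ of 0.71 = 0 (operand ≠ 0)
¬p1: Gödel ¬ of 0.3 = 0 (operand ≠ 0)
(¬p1 → p3): 0 ≤ 0.71, so result = 1
(¬p3 → (¬p1 → p3)): 0 ≤ 1, so result = 1
(p2 → (¬p3 → (¬p1 → p3))): 0.77 ≤ 1, so result = 1
(p4 → (p2 → (¬p3 → (¬p1 → p3)))): 0.95 ≤ 1, so result = 1
(p4 → (p4 → (p2 → (¬p3 → (¬p1 → p3))))): 0.95 ≤ 1, so result = 1
(¬p2 → (p4 → (p4 → (p2 → (¬p3 → (¬p1 → p3)))))): 0 ≤ 1, so result = 1
(p2 → (¬p2 → (p4 → (p4 → (p2 → (¬p3 → (¬p1 → p3))))))): 0.77 ≤ 1, so result = 1
(p1 → (p2 → (¬p2 → (p4 → (p4 → (p2 → (¬p3 → (¬p1 → p3)))))))): 0.3 ≤ 1, so result = 1
(p3 → (p1 → (p2 → (¬p2 → (p4 → (p4 → (p2 → (¬p3 → (¬p1 → p3))))))))): 0.71 ≤ 1, so result = 1

1.00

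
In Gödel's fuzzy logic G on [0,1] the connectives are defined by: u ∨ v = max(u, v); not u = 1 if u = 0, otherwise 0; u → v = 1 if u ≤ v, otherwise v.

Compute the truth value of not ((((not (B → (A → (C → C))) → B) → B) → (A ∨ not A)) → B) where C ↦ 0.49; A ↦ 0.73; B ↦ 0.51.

0.00

(C → C): 0.49 ≤ 0.49, so result = 1
(A → (C → C)): 0.73 ≤ 1, so result = 1
(B → (A → (C → C))): 0.51 ≤ 1, so result = 1
not (B → (A → (C → C))): Gödel ¬ of 1 = 0 (operand ≠ 0)
(not (B → (A → (C → C))) → B): 0 ≤ 0.51, so result = 1
((not (B → (A → (C → C))) → B) → B): 1 > 0.51, so result = 0.51
not A: Gödel ¬ of 0.73 = 0 (operand ≠ 0)
(A ∨ not A) = max(0.73, 0) = 0.73
(((not (B → (A → (C → C))) → B) → B) → (A ∨ not A)): 0.51 ≤ 0.73, so result = 1
((((not (B → (A → (C → C))) → B) → B) → (A ∨ not A)) → B): 1 > 0.51, so result = 0.51
not ((((not (B → (A → (C → C))) → B) → B) → (A ∨ not A)) → B): Gödel ¬ of 0.51 = 0 (operand ≠ 0)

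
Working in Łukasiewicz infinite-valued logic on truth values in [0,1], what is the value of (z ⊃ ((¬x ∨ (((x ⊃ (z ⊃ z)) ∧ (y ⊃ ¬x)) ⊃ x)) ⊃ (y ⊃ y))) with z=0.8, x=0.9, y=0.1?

¬x: Łukasiewicz ¬ gives 1 − 0.9 = 0.1
(z ⊃ z): min(1, 1 − 0.8 + 0.8) = 1
(x ⊃ (z ⊃ z)): min(1, 1 − 0.9 + 1) = 1
¬x: Łukasiewicz ¬ gives 1 − 0.9 = 0.1
(y ⊃ ¬x): min(1, 1 − 0.1 + 0.1) = 1
((x ⊃ (z ⊃ z)) ∧ (y ⊃ ¬x)) = min(1, 1) = 1
(((x ⊃ (z ⊃ z)) ∧ (y ⊃ ¬x)) ⊃ x): min(1, 1 − 1 + 0.9) = 0.9
(¬x ∨ (((x ⊃ (z ⊃ z)) ∧ (y ⊃ ¬x)) ⊃ x)) = max(0.1, 0.9) = 0.9
(y ⊃ y): min(1, 1 − 0.1 + 0.1) = 1
((¬x ∨ (((x ⊃ (z ⊃ z)) ∧ (y ⊃ ¬x)) ⊃ x)) ⊃ (y ⊃ y)): min(1, 1 − 0.9 + 1) = 1
(z ⊃ ((¬x ∨ (((x ⊃ (z ⊃ z)) ∧ (y ⊃ ¬x)) ⊃ x)) ⊃ (y ⊃ y))): min(1, 1 − 0.8 + 1) = 1

1.00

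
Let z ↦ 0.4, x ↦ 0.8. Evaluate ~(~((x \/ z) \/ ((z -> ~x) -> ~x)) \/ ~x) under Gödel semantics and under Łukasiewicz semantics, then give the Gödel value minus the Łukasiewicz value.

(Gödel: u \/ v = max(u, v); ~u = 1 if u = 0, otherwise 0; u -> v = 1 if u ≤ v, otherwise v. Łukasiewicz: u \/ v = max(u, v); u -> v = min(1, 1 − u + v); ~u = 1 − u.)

0.20

Gödel evaluation:
  (x \/ z) = max(0.8, 0.4) = 0.8
  ~x: Gödel ¬ of 0.8 = 0 (operand ≠ 0)
  (z -> ~x): 0.4 > 0, so result = 0
  ~x: Gödel ¬ of 0.8 = 0 (operand ≠ 0)
  ((z -> ~x) -> ~x): 0 ≤ 0, so result = 1
  ((x \/ z) \/ ((z -> ~x) -> ~x)) = max(0.8, 1) = 1
  ~((x \/ z) \/ ((z -> ~x) -> ~x)): Gödel ¬ of 1 = 0 (operand ≠ 0)
  ~x: Gödel ¬ of 0.8 = 0 (operand ≠ 0)
  (~((x \/ z) \/ ((z -> ~x) -> ~x)) \/ ~x) = max(0, 0) = 0
  ~(~((x \/ z) \/ ((z -> ~x) -> ~x)) \/ ~x): Gödel ¬ of 0 = 1 (operand is 0)
  Gödel value = 1
Łukasiewicz evaluation:
  (x \/ z) = max(0.8, 0.4) = 0.8
  ~x: Łukasiewicz ¬ gives 1 − 0.8 = 0.2
  (z -> ~x): min(1, 1 − 0.4 + 0.2) = 0.8
  ~x: Łukasiewicz ¬ gives 1 − 0.8 = 0.2
  ((z -> ~x) -> ~x): min(1, 1 − 0.8 + 0.2) = 0.4
  ((x \/ z) \/ ((z -> ~x) -> ~x)) = max(0.8, 0.4) = 0.8
  ~((x \/ z) \/ ((z -> ~x) -> ~x)): Łukasiewicz ¬ gives 1 − 0.8 = 0.2
  ~x: Łukasiewicz ¬ gives 1 − 0.8 = 0.2
  (~((x \/ z) \/ ((z -> ~x) -> ~x)) \/ ~x) = max(0.2, 0.2) = 0.2
  ~(~((x \/ z) \/ ((z -> ~x) -> ~x)) \/ ~x): Łukasiewicz ¬ gives 1 − 0.2 = 0.8
  Łukasiewicz value = 0.8
Difference: 1 − 0.8 = 0.20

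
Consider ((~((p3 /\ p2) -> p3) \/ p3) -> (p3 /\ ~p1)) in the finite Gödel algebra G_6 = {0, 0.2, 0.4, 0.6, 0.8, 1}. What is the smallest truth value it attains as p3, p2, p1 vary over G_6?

0.00

The minimum is attained at p3 = 0.2, p2 = 0, p1 = 0.2:
  (p3 /\ p2) = min(0.2, 0) = 0
  ((p3 /\ p2) -> p3): 0 ≤ 0.2, so result = 1
  ~((p3 /\ p2) -> p3): Gödel ¬ of 1 = 0 (operand ≠ 0)
  (~((p3 /\ p2) -> p3) \/ p3) = max(0, 0.2) = 0.2
  ~p1: Gödel ¬ of 0.2 = 0 (operand ≠ 0)
  (p3 /\ ~p1) = min(0.2, 0) = 0
  ((~((p3 /\ p2) -> p3) \/ p3) -> (p3 /\ ~p1)): 0.2 > 0, so result = 0
Checking all 216 assignments confirms none give a value below 0.00.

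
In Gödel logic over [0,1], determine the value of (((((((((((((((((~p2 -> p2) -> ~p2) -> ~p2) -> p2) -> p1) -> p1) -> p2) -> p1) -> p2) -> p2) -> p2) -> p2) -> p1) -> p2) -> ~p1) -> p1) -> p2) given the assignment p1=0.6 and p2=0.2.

~p2: Gödel ¬ of 0.2 = 0 (operand ≠ 0)
(~p2 -> p2): 0 ≤ 0.2, so result = 1
~p2: Gödel ¬ of 0.2 = 0 (operand ≠ 0)
((~p2 -> p2) -> ~p2): 1 > 0, so result = 0
~p2: Gödel ¬ of 0.2 = 0 (operand ≠ 0)
(((~p2 -> p2) -> ~p2) -> ~p2): 0 ≤ 0, so result = 1
((((~p2 -> p2) -> ~p2) -> ~p2) -> p2): 1 > 0.2, so result = 0.2
(((((~p2 -> p2) -> ~p2) -> ~p2) -> p2) -> p1): 0.2 ≤ 0.6, so result = 1
((((((~p2 -> p2) -> ~p2) -> ~p2) -> p2) -> p1) -> p1): 1 > 0.6, so result = 0.6
(((((((~p2 -> p2) -> ~p2) -> ~p2) -> p2) -> p1) -> p1) -> p2): 0.6 > 0.2, so result = 0.2
((((((((~p2 -> p2) -> ~p2) -> ~p2) -> p2) -> p1) -> p1) -> p2) -> p1): 0.2 ≤ 0.6, so result = 1
(((((((((~p2 -> p2) -> ~p2) -> ~p2) -> p2) -> p1) -> p1) -> p2) -> p1) -> p2): 1 > 0.2, so result = 0.2
((((((((((~p2 -> p2) -> ~p2) -> ~p2) -> p2) -> p1) -> p1) -> p2) -> p1) -> p2) -> p2): 0.2 ≤ 0.2, so result = 1
(((((((((((~p2 -> p2) -> ~p2) -> ~p2) -> p2) -> p1) -> p1) -> p2) -> p1) -> p2) -> p2) -> p2): 1 > 0.2, so result = 0.2
((((((((((((~p2 -> p2) -> ~p2) -> ~p2) -> p2) -> p1) -> p1) -> p2) -> p1) -> p2) -> p2) -> p2) -> p2): 0.2 ≤ 0.2, so result = 1
(((((((((((((~p2 -> p2) -> ~p2) -> ~p2) -> p2) -> p1) -> p1) -> p2) -> p1) -> p2) -> p2) -> p2) -> p2) -> p1): 1 > 0.6, so result = 0.6
((((((((((((((~p2 -> p2) -> ~p2) -> ~p2) -> p2) -> p1) -> p1) -> p2) -> p1) -> p2) -> p2) -> p2) -> p2) -> p1) -> p2): 0.6 > 0.2, so result = 0.2
~p1: Gödel ¬ of 0.6 = 0 (operand ≠ 0)
(((((((((((((((~p2 -> p2) -> ~p2) -> ~p2) -> p2) -> p1) -> p1) -> p2) -> p1) -> p2) -> p2) -> p2) -> p2) -> p1) -> p2) -> ~p1): 0.2 > 0, so result = 0
((((((((((((((((~p2 -> p2) -> ~p2) -> ~p2) -> p2) -> p1) -> p1) -> p2) -> p1) -> p2) -> p2) -> p2) -> p2) -> p1) -> p2) -> ~p1) -> p1): 0 ≤ 0.6, so result = 1
(((((((((((((((((~p2 -> p2) -> ~p2) -> ~p2) -> p2) -> p1) -> p1) -> p2) -> p1) -> p2) -> p2) -> p2) -> p2) -> p1) -> p2) -> ~p1) -> p1) -> p2): 1 > 0.2, so result = 0.2

0.20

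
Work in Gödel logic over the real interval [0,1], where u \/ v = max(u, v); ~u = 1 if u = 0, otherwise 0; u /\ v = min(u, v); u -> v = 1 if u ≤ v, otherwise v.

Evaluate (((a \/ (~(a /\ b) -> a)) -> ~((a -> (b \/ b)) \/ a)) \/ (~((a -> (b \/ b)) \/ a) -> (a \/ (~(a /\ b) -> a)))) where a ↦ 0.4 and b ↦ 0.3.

1.00

(a /\ b) = min(0.4, 0.3) = 0.3
~(a /\ b): Gödel ¬ of 0.3 = 0 (operand ≠ 0)
(~(a /\ b) -> a): 0 ≤ 0.4, so result = 1
(a \/ (~(a /\ b) -> a)) = max(0.4, 1) = 1
(b \/ b) = max(0.3, 0.3) = 0.3
(a -> (b \/ b)): 0.4 > 0.3, so result = 0.3
((a -> (b \/ b)) \/ a) = max(0.3, 0.4) = 0.4
~((a -> (b \/ b)) \/ a): Gödel ¬ of 0.4 = 0 (operand ≠ 0)
((a \/ (~(a /\ b) -> a)) -> ~((a -> (b \/ b)) \/ a)): 1 > 0, so result = 0
(b \/ b) = max(0.3, 0.3) = 0.3
(a -> (b \/ b)): 0.4 > 0.3, so result = 0.3
((a -> (b \/ b)) \/ a) = max(0.3, 0.4) = 0.4
~((a -> (b \/ b)) \/ a): Gödel ¬ of 0.4 = 0 (operand ≠ 0)
(a /\ b) = min(0.4, 0.3) = 0.3
~(a /\ b): Gödel ¬ of 0.3 = 0 (operand ≠ 0)
(~(a /\ b) -> a): 0 ≤ 0.4, so result = 1
(a \/ (~(a /\ b) -> a)) = max(0.4, 1) = 1
(~((a -> (b \/ b)) \/ a) -> (a \/ (~(a /\ b) -> a))): 0 ≤ 1, so result = 1
(((a \/ (~(a /\ b) -> a)) -> ~((a -> (b \/ b)) \/ a)) \/ (~((a -> (b \/ b)) \/ a) -> (a \/ (~(a /\ b) -> a)))) = max(0, 1) = 1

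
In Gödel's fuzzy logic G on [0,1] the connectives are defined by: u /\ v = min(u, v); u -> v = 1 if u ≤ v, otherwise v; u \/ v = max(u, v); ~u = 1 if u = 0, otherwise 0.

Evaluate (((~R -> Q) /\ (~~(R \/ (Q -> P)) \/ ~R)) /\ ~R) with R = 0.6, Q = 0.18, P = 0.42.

0.00

~R: Gödel ¬ of 0.6 = 0 (operand ≠ 0)
(~R -> Q): 0 ≤ 0.18, so result = 1
(Q -> P): 0.18 ≤ 0.42, so result = 1
(R \/ (Q -> P)) = max(0.6, 1) = 1
~(R \/ (Q -> P)): Gödel ¬ of 1 = 0 (operand ≠ 0)
~~(R \/ (Q -> P)): Gödel ¬ of 0 = 1 (operand is 0)
~R: Gödel ¬ of 0.6 = 0 (operand ≠ 0)
(~~(R \/ (Q -> P)) \/ ~R) = max(1, 0) = 1
((~R -> Q) /\ (~~(R \/ (Q -> P)) \/ ~R)) = min(1, 1) = 1
~R: Gödel ¬ of 0.6 = 0 (operand ≠ 0)
(((~R -> Q) /\ (~~(R \/ (Q -> P)) \/ ~R)) /\ ~R) = min(1, 0) = 0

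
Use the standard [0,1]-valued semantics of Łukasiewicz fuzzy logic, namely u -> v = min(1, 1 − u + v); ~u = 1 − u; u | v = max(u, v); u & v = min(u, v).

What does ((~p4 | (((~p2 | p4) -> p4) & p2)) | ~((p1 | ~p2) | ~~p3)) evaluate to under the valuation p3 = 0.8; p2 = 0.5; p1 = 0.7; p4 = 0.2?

0.80

~p4: Łukasiewicz ¬ gives 1 − 0.2 = 0.8
~p2: Łukasiewicz ¬ gives 1 − 0.5 = 0.5
(~p2 | p4) = max(0.5, 0.2) = 0.5
((~p2 | p4) -> p4): min(1, 1 − 0.5 + 0.2) = 0.7
(((~p2 | p4) -> p4) & p2) = min(0.7, 0.5) = 0.5
(~p4 | (((~p2 | p4) -> p4) & p2)) = max(0.8, 0.5) = 0.8
~p2: Łukasiewicz ¬ gives 1 − 0.5 = 0.5
(p1 | ~p2) = max(0.7, 0.5) = 0.7
~p3: Łukasiewicz ¬ gives 1 − 0.8 = 0.2
~~p3: Łukasiewicz ¬ gives 1 − 0.2 = 0.8
((p1 | ~p2) | ~~p3) = max(0.7, 0.8) = 0.8
~((p1 | ~p2) | ~~p3): Łukasiewicz ¬ gives 1 − 0.8 = 0.2
((~p4 | (((~p2 | p4) -> p4) & p2)) | ~((p1 | ~p2) | ~~p3)) = max(0.8, 0.2) = 0.8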